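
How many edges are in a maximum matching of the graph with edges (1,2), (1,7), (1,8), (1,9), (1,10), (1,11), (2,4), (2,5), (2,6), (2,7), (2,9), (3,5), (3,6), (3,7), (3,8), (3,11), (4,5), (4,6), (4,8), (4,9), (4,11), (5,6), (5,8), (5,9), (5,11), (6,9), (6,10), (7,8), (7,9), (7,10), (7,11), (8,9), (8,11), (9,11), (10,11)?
5 (matching: (1,7), (2,6), (3,5), (8,9), (10,11); upper bound floor(n/2) = floor(11/2) = 5)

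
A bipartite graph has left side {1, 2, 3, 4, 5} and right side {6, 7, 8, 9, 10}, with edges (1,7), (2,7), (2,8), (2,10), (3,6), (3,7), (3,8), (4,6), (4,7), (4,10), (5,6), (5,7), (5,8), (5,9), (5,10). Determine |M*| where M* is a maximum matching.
5 (matching: (1,7), (2,10), (3,8), (4,6), (5,9); upper bound min(|L|,|R|) = min(5,5) = 5)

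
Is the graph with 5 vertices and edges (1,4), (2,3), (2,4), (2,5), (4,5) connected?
Yes (BFS from 1 visits [1, 4, 2, 5, 3] — all 5 vertices reached)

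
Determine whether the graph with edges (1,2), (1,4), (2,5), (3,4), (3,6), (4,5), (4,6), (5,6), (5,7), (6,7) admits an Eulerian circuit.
Yes (the graph is connected and all 7 vertices have even degree)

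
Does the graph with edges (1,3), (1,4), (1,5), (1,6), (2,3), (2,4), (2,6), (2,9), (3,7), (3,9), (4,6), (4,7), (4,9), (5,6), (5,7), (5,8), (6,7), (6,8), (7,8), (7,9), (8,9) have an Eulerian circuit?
No (2 vertices have odd degree: {4, 9}; Eulerian circuit requires 0)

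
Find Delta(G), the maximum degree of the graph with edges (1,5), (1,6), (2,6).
2 (attained at vertices 1, 6)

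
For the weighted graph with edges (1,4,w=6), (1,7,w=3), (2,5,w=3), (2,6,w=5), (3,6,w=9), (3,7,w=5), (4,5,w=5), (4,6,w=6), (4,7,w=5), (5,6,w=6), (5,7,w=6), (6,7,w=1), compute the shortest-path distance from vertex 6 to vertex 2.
5 (path: 6 -> 2; weights 5 = 5)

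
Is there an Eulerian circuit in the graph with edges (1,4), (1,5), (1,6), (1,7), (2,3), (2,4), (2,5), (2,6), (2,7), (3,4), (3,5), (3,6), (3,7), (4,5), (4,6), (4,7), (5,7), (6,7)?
No (4 vertices have odd degree: {2, 3, 5, 6}; Eulerian circuit requires 0)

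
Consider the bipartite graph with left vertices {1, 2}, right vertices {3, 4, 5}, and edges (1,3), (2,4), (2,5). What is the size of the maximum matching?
2 (matching: (1,3), (2,5); upper bound min(|L|,|R|) = min(2,3) = 2)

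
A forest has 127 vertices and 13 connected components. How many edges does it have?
114 (Each of the 13 component trees on V_i vertices has V_i - 1 edges; summing gives V - C = 127 - 13 = 114)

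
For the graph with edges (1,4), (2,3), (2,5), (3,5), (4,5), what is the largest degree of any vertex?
3 (attained at vertex 5)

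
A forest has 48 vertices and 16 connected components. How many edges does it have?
32 (Each of the 16 component trees on V_i vertices has V_i - 1 edges; summing gives V - C = 48 - 16 = 32)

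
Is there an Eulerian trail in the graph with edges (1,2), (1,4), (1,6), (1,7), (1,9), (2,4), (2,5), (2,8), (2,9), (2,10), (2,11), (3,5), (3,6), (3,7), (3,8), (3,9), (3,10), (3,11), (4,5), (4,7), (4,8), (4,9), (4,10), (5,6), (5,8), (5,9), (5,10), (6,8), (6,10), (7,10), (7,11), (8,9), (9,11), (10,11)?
No (10 vertices have odd degree: {1, 2, 3, 4, 5, 6, 7, 9, 10, 11}; Eulerian path requires 0 or 2)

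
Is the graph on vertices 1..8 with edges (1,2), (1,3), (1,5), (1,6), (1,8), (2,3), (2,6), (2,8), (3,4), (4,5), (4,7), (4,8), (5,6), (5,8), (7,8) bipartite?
No (odd cycle of length 3: 6 -> 1 -> 2 -> 6)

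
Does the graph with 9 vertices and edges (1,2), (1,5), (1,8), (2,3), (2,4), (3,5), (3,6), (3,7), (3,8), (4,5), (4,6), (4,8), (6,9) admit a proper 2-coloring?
Yes. Partition: {1, 3, 4, 9}, {2, 5, 6, 7, 8}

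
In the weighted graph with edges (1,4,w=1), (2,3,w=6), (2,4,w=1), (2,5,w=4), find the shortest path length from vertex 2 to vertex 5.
4 (path: 2 -> 5; weights 4 = 4)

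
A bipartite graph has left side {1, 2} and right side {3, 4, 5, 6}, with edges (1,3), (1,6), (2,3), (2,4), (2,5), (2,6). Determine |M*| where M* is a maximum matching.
2 (matching: (1,6), (2,5); upper bound min(|L|,|R|) = min(2,4) = 2)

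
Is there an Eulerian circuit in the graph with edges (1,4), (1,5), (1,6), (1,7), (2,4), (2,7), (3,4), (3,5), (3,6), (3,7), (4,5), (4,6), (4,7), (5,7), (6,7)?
Yes (the graph is connected and all 7 vertices have even degree)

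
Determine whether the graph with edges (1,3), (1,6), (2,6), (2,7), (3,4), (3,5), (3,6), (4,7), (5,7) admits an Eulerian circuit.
No (2 vertices have odd degree: {6, 7}; Eulerian circuit requires 0)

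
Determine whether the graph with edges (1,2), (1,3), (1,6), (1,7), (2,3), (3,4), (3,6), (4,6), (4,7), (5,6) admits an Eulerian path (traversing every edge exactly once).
Yes (the graph is connected and exactly 2 vertices have odd degree: {4, 5}; any Eulerian path must start and end at those)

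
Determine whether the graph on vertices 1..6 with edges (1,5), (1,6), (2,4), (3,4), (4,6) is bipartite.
Yes. Partition: {1, 4}, {2, 3, 5, 6}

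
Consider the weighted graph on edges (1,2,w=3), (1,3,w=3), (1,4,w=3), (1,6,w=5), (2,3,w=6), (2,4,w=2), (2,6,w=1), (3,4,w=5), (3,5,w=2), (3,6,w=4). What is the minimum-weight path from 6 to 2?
1 (path: 6 -> 2; weights 1 = 1)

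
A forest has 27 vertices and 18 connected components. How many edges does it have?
9 (Each of the 18 component trees on V_i vertices has V_i - 1 edges; summing gives V - C = 27 - 18 = 9)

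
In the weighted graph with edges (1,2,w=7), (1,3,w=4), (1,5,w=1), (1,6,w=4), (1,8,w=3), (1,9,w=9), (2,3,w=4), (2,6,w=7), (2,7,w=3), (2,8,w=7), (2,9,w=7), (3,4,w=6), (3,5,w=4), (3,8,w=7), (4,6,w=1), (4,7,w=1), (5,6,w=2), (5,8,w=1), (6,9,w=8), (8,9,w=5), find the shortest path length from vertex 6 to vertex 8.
3 (path: 6 -> 5 -> 8; weights 2 + 1 = 3)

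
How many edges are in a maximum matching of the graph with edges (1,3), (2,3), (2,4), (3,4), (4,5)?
2 (matching: (1,3), (4,5); upper bound floor(n/2) = floor(5/2) = 2)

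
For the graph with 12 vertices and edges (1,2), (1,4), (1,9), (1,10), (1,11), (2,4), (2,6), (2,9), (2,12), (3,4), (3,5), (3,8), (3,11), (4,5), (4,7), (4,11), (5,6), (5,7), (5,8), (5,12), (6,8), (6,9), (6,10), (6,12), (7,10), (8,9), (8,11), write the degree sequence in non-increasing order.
[6, 6, 6, 5, 5, 5, 4, 4, 4, 3, 3, 3] (degrees: deg(1)=5, deg(2)=5, deg(3)=4, deg(4)=6, deg(5)=6, deg(6)=6, deg(7)=3, deg(8)=5, deg(9)=4, deg(10)=3, deg(11)=4, deg(12)=3)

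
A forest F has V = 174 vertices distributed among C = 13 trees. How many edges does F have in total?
161 (Each of the 13 component trees on V_i vertices has V_i - 1 edges; summing gives V - C = 174 - 13 = 161)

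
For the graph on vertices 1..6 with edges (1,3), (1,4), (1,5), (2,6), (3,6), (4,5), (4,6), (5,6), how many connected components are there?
1 (components: {1, 2, 3, 4, 5, 6})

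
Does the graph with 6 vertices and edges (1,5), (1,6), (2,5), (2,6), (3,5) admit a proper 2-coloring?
Yes. Partition: {1, 2, 3, 4}, {5, 6}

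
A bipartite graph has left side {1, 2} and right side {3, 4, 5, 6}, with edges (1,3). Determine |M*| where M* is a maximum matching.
1 (matching: (1,3); upper bound min(|L|,|R|) = min(2,4) = 2)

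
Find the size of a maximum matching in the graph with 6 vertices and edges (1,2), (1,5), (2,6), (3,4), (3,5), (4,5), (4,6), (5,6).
3 (matching: (1,2), (3,4), (5,6); upper bound floor(n/2) = floor(6/2) = 3)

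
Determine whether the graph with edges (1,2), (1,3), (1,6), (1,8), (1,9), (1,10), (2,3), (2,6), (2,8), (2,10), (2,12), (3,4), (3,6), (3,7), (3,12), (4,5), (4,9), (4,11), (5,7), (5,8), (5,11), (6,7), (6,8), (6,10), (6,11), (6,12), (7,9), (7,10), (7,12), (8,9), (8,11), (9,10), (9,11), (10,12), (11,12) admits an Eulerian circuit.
Yes (the graph is connected and all 12 vertices have even degree)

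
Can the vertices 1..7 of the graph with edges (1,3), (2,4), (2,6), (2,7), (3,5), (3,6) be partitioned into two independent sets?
Yes. Partition: {1, 4, 5, 6, 7}, {2, 3}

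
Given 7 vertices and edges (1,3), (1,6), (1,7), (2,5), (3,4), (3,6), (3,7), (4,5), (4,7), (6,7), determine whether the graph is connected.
Yes (BFS from 1 visits [1, 3, 6, 7, 4, 5, 2] — all 7 vertices reached)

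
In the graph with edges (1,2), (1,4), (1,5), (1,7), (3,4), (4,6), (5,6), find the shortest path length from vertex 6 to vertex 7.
3 (path: 6 -> 5 -> 1 -> 7, 3 edges)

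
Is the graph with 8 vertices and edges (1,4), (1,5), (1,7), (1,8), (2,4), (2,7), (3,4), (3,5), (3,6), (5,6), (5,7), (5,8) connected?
Yes (BFS from 1 visits [1, 4, 5, 7, 8, 2, 3, 6] — all 8 vertices reached)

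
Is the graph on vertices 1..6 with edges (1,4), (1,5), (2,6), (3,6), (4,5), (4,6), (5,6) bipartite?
No (odd cycle of length 3: 4 -> 1 -> 5 -> 4)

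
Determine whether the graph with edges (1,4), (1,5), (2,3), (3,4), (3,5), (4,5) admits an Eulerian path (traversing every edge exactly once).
No (4 vertices have odd degree: {2, 3, 4, 5}; Eulerian path requires 0 or 2)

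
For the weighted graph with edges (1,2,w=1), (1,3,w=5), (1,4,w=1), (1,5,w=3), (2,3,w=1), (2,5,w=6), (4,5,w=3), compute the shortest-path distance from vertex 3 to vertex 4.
3 (path: 3 -> 2 -> 1 -> 4; weights 1 + 1 + 1 = 3)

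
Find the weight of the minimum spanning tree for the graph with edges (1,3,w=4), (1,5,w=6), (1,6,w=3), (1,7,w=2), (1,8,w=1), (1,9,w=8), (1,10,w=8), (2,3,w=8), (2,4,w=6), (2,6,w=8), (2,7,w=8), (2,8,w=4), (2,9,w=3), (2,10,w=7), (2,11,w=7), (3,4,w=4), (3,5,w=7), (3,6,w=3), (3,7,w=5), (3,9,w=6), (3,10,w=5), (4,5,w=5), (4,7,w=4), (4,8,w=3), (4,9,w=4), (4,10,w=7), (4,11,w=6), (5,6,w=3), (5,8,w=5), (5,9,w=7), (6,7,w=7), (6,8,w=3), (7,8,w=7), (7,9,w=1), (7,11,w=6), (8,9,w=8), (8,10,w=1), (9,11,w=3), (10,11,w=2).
22 (MST edges: (1,6,w=3), (1,7,w=2), (1,8,w=1), (2,9,w=3), (3,6,w=3), (4,8,w=3), (5,6,w=3), (7,9,w=1), (8,10,w=1), (10,11,w=2); sum of weights 3 + 2 + 1 + 3 + 3 + 3 + 3 + 1 + 1 + 2 = 22)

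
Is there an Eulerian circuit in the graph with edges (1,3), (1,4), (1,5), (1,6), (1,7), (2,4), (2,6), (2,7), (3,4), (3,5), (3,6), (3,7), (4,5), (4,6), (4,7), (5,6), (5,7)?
No (6 vertices have odd degree: {1, 2, 3, 5, 6, 7}; Eulerian circuit requires 0)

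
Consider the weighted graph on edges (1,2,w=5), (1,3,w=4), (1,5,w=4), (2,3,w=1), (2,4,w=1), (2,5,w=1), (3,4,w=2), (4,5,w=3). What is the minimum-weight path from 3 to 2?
1 (path: 3 -> 2; weights 1 = 1)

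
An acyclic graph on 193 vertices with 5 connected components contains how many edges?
188 (Each of the 5 component trees on V_i vertices has V_i - 1 edges; summing gives V - C = 193 - 5 = 188)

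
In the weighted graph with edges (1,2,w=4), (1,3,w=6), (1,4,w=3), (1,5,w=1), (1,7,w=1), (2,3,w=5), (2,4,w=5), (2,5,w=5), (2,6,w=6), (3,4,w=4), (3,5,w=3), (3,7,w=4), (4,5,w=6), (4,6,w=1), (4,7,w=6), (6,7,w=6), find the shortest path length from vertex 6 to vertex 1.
4 (path: 6 -> 4 -> 1; weights 1 + 3 = 4)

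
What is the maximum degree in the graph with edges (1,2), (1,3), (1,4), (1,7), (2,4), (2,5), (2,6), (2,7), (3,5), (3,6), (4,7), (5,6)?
5 (attained at vertex 2)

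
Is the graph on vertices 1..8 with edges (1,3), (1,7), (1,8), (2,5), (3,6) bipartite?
Yes. Partition: {1, 2, 4, 6}, {3, 5, 7, 8}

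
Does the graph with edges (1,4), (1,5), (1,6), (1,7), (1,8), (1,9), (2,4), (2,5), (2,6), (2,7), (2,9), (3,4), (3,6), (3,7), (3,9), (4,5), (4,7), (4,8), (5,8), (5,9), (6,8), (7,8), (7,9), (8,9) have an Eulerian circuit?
No (2 vertices have odd degree: {2, 5}; Eulerian circuit requires 0)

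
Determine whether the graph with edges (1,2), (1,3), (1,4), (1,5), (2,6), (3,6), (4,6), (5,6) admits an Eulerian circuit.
Yes (the graph is connected and all 6 vertices have even degree)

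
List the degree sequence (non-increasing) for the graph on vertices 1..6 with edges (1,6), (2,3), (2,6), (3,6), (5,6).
[4, 2, 2, 1, 1, 0] (degrees: deg(1)=1, deg(2)=2, deg(3)=2, deg(4)=0, deg(5)=1, deg(6)=4)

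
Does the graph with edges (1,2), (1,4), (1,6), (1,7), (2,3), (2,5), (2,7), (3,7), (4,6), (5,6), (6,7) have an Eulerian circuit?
Yes (the graph is connected and all 7 vertices have even degree)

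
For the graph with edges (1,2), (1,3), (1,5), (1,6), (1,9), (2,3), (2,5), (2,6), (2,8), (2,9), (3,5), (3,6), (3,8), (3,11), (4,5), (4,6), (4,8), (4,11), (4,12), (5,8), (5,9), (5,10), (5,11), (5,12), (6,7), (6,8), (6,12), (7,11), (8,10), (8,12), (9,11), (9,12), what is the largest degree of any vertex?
9 (attained at vertex 5)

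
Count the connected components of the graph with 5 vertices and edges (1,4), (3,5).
3 (components: {1, 4}, {2}, {3, 5})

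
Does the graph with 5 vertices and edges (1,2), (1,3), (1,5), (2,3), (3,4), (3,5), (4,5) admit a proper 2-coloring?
No (odd cycle of length 3: 3 -> 1 -> 2 -> 3)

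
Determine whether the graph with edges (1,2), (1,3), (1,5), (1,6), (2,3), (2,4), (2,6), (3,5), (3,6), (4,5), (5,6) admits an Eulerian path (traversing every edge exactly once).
Yes — and in fact it has an Eulerian circuit (the graph is connected and all 6 vertices have even degree)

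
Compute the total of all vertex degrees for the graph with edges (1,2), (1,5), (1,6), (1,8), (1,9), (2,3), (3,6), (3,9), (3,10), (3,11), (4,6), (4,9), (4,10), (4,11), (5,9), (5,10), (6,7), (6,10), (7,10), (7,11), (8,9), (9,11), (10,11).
46 (handshake: sum of degrees = 2|E| = 2 x 23 = 46)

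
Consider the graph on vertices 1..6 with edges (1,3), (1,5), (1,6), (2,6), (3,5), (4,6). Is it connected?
Yes (BFS from 1 visits [1, 3, 5, 6, 2, 4] — all 6 vertices reached)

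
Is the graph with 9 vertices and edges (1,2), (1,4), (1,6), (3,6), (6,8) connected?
No, it has 4 components: {1, 2, 3, 4, 6, 8}, {5}, {7}, {9}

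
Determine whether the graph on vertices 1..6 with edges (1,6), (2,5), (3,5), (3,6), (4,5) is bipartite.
Yes. Partition: {1, 2, 3, 4}, {5, 6}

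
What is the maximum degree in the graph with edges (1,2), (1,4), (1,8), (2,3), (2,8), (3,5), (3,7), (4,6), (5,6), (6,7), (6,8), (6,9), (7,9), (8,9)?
5 (attained at vertex 6)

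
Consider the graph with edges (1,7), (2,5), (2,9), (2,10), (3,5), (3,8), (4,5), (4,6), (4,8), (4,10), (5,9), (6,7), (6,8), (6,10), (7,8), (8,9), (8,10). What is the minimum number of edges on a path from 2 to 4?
2 (path: 2 -> 5 -> 4, 2 edges)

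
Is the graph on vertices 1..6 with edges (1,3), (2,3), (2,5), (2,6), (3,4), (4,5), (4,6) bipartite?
Yes. Partition: {1, 2, 4}, {3, 5, 6}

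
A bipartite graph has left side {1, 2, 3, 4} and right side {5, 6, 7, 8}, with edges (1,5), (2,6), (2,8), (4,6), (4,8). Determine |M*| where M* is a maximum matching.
3 (matching: (1,5), (2,8), (4,6); upper bound min(|L|,|R|) = min(4,4) = 4)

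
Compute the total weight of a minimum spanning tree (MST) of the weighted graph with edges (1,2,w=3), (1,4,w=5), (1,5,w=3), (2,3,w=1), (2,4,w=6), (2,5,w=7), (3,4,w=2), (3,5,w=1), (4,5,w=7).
7 (MST edges: (1,2,w=3), (2,3,w=1), (3,4,w=2), (3,5,w=1); sum of weights 3 + 1 + 2 + 1 = 7)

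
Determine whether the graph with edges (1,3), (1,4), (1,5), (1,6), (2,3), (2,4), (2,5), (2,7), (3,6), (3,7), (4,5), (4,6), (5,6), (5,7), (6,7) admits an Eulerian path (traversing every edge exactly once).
Yes (the graph is connected and exactly 2 vertices have odd degree: {5, 6}; any Eulerian path must start and end at those)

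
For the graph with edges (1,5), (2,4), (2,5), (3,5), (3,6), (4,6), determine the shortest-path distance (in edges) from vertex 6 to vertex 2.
2 (path: 6 -> 4 -> 2, 2 edges)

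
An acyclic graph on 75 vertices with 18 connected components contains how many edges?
57 (Each of the 18 component trees on V_i vertices has V_i - 1 edges; summing gives V - C = 75 - 18 = 57)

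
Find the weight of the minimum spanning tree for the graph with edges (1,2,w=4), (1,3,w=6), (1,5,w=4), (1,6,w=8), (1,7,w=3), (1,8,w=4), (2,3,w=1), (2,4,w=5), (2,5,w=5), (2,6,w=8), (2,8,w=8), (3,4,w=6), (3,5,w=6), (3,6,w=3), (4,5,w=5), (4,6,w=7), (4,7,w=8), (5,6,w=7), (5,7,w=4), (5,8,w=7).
24 (MST edges: (1,2,w=4), (1,5,w=4), (1,7,w=3), (1,8,w=4), (2,3,w=1), (2,4,w=5), (3,6,w=3); sum of weights 4 + 4 + 3 + 4 + 1 + 5 + 3 = 24)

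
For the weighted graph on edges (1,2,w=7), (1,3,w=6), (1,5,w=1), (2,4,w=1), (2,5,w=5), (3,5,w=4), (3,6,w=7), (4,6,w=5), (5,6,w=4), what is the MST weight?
15 (MST edges: (1,5,w=1), (2,4,w=1), (2,5,w=5), (3,5,w=4), (5,6,w=4); sum of weights 1 + 1 + 5 + 4 + 4 = 15)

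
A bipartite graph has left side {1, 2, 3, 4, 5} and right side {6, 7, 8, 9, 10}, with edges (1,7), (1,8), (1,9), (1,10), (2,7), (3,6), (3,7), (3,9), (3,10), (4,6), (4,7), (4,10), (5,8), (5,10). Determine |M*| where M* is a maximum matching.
5 (matching: (1,10), (2,7), (3,9), (4,6), (5,8); upper bound min(|L|,|R|) = min(5,5) = 5)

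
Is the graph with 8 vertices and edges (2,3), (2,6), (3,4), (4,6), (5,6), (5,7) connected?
No, it has 3 components: {1}, {2, 3, 4, 5, 6, 7}, {8}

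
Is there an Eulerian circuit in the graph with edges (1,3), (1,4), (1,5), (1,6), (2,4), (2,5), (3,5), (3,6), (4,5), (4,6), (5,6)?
No (2 vertices have odd degree: {3, 5}; Eulerian circuit requires 0)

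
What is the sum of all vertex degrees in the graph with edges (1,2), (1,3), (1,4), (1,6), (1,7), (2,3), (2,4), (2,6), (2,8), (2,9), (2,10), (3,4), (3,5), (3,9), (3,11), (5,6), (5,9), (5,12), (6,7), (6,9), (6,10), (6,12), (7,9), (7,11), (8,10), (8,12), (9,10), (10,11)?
56 (handshake: sum of degrees = 2|E| = 2 x 28 = 56)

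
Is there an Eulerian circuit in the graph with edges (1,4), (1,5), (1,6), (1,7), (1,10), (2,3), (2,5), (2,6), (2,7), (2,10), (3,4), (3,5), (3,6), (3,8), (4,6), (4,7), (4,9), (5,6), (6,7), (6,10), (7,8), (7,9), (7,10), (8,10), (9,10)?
No (8 vertices have odd degree: {1, 2, 3, 4, 6, 7, 8, 9}; Eulerian circuit requires 0)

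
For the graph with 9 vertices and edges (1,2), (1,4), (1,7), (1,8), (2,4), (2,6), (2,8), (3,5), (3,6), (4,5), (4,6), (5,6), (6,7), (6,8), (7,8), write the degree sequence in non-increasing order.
[6, 4, 4, 4, 4, 3, 3, 2, 0] (degrees: deg(1)=4, deg(2)=4, deg(3)=2, deg(4)=4, deg(5)=3, deg(6)=6, deg(7)=3, deg(8)=4, deg(9)=0)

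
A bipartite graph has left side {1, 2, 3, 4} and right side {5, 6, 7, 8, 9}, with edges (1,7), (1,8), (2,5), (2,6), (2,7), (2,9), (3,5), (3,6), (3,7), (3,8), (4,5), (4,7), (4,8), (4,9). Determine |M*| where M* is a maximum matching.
4 (matching: (1,8), (2,9), (3,6), (4,7); upper bound min(|L|,|R|) = min(4,5) = 4)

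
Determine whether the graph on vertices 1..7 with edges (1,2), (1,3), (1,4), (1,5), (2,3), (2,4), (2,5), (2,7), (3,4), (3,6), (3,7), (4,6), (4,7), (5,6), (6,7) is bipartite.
No (odd cycle of length 3: 3 -> 1 -> 2 -> 3)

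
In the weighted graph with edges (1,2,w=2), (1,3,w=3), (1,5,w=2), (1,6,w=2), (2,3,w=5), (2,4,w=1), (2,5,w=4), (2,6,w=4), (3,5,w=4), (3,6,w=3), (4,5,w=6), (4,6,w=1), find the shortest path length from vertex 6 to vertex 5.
4 (path: 6 -> 1 -> 5; weights 2 + 2 = 4)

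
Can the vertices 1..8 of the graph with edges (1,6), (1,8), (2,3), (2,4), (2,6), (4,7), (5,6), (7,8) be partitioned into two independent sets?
Yes. Partition: {1, 2, 5, 7}, {3, 4, 6, 8}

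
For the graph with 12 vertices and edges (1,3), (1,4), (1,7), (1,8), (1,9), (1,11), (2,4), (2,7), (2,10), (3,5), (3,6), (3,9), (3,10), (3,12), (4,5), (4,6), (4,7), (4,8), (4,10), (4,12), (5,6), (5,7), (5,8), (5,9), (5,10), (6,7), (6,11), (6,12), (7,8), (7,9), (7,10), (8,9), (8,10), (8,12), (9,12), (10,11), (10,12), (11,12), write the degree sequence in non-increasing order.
[8, 8, 8, 7, 7, 7, 6, 6, 6, 6, 4, 3] (degrees: deg(1)=6, deg(2)=3, deg(3)=6, deg(4)=8, deg(5)=7, deg(6)=6, deg(7)=8, deg(8)=7, deg(9)=6, deg(10)=8, deg(11)=4, deg(12)=7)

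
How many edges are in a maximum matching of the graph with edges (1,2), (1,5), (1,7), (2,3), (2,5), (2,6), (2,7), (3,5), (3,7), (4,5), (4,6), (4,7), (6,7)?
3 (matching: (1,5), (2,7), (4,6); upper bound floor(n/2) = floor(7/2) = 3)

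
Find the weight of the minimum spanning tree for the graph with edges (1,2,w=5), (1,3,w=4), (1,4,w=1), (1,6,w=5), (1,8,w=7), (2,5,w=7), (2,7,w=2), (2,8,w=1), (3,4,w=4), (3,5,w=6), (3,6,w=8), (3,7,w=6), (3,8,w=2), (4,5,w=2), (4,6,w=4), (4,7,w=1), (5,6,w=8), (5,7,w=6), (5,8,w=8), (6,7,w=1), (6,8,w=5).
10 (MST edges: (1,4,w=1), (2,7,w=2), (2,8,w=1), (3,8,w=2), (4,5,w=2), (4,7,w=1), (6,7,w=1); sum of weights 1 + 2 + 1 + 2 + 2 + 1 + 1 = 10)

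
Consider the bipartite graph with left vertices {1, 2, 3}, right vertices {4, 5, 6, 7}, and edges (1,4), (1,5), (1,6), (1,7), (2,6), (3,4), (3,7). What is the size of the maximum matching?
3 (matching: (1,5), (2,6), (3,7); upper bound min(|L|,|R|) = min(3,4) = 3)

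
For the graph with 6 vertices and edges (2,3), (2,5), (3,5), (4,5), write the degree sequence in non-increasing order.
[3, 2, 2, 1, 0, 0] (degrees: deg(1)=0, deg(2)=2, deg(3)=2, deg(4)=1, deg(5)=3, deg(6)=0)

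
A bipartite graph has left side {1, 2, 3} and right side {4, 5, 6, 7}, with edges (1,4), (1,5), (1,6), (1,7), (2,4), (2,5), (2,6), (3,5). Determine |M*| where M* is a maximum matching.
3 (matching: (1,7), (2,6), (3,5); upper bound min(|L|,|R|) = min(3,4) = 3)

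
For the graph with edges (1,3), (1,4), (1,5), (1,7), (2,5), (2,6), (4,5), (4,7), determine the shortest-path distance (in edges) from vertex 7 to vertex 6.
4 (path: 7 -> 1 -> 5 -> 2 -> 6, 4 edges)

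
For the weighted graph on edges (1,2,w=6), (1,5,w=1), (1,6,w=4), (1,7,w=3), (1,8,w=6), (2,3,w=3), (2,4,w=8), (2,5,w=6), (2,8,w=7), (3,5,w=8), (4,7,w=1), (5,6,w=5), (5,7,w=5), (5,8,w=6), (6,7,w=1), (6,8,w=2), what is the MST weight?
17 (MST edges: (1,2,w=6), (1,5,w=1), (1,7,w=3), (2,3,w=3), (4,7,w=1), (6,7,w=1), (6,8,w=2); sum of weights 6 + 1 + 3 + 3 + 1 + 1 + 2 = 17)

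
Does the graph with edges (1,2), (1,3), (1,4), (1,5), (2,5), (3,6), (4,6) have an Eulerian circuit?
Yes (the graph is connected and all 6 vertices have even degree)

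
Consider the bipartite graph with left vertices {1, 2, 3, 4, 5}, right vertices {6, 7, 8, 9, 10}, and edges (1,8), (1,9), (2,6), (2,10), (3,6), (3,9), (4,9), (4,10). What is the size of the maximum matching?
4 (matching: (1,8), (2,10), (3,6), (4,9); upper bound min(|L|,|R|) = min(5,5) = 5)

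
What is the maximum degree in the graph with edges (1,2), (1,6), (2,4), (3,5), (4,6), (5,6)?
3 (attained at vertex 6)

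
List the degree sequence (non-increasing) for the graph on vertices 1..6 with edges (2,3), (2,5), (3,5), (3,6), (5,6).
[3, 3, 2, 2, 0, 0] (degrees: deg(1)=0, deg(2)=2, deg(3)=3, deg(4)=0, deg(5)=3, deg(6)=2)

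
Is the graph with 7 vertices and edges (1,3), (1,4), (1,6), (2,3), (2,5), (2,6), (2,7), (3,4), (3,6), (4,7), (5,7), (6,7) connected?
Yes (BFS from 1 visits [1, 3, 4, 6, 2, 7, 5] — all 7 vertices reached)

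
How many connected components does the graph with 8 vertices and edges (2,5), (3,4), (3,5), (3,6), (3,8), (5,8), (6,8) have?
3 (components: {1}, {2, 3, 4, 5, 6, 8}, {7})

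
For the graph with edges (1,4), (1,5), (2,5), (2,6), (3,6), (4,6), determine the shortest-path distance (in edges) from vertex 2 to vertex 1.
2 (path: 2 -> 5 -> 1, 2 edges)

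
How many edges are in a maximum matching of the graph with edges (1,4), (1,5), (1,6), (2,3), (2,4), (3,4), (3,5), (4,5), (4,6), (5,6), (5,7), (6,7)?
3 (matching: (1,5), (2,4), (6,7); upper bound floor(n/2) = floor(7/2) = 3)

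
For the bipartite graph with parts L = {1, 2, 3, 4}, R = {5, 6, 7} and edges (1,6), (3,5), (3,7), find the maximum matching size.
2 (matching: (1,6), (3,7); upper bound min(|L|,|R|) = min(4,3) = 3)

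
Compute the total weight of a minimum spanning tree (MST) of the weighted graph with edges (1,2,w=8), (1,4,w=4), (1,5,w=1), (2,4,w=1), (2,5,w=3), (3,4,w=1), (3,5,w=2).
5 (MST edges: (1,5,w=1), (2,4,w=1), (3,4,w=1), (3,5,w=2); sum of weights 1 + 1 + 1 + 2 = 5)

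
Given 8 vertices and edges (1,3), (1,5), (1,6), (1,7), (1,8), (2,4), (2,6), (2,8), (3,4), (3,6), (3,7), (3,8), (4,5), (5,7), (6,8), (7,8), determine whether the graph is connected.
Yes (BFS from 1 visits [1, 3, 5, 6, 7, 8, 4, 2] — all 8 vertices reached)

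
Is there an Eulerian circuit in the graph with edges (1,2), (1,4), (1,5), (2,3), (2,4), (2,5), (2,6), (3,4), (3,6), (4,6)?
No (4 vertices have odd degree: {1, 2, 3, 6}; Eulerian circuit requires 0)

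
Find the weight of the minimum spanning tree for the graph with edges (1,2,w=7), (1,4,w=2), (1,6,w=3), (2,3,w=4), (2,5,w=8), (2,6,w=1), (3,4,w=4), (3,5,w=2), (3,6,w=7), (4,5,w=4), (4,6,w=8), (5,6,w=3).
11 (MST edges: (1,4,w=2), (1,6,w=3), (2,6,w=1), (3,5,w=2), (5,6,w=3); sum of weights 2 + 3 + 1 + 2 + 3 = 11)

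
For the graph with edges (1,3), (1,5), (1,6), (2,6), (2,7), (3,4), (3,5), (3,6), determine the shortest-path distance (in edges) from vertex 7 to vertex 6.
2 (path: 7 -> 2 -> 6, 2 edges)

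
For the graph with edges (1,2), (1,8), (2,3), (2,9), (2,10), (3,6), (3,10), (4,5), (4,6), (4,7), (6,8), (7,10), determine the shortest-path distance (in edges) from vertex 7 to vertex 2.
2 (path: 7 -> 10 -> 2, 2 edges)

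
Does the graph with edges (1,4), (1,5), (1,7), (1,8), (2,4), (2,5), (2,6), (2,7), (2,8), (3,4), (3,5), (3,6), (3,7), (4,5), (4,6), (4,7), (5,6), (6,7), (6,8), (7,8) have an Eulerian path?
Yes (the graph is connected and exactly 2 vertices have odd degree: {2, 5}; any Eulerian path must start and end at those)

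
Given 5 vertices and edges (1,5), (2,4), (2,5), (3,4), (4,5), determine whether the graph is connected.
Yes (BFS from 1 visits [1, 5, 2, 4, 3] — all 5 vertices reached)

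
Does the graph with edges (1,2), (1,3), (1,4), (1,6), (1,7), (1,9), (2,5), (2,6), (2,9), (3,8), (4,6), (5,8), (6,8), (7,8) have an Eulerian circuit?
Yes (the graph is connected and all 9 vertices have even degree)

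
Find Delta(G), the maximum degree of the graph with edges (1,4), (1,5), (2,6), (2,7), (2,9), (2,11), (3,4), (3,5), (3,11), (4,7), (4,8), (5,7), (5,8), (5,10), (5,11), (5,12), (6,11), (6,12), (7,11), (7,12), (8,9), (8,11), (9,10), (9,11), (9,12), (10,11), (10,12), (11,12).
9 (attained at vertex 11)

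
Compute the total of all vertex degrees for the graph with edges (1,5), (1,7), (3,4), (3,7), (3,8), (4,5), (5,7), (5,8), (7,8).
18 (handshake: sum of degrees = 2|E| = 2 x 9 = 18)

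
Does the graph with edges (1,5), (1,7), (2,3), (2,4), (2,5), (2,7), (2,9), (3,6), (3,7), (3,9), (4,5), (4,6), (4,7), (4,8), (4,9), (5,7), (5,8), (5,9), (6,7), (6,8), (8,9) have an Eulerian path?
Yes (the graph is connected and exactly 2 vertices have odd degree: {2, 9}; any Eulerian path must start and end at those)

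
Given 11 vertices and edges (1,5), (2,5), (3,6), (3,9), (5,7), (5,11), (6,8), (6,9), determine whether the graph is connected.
No, it has 4 components: {1, 2, 5, 7, 11}, {3, 6, 8, 9}, {4}, {10}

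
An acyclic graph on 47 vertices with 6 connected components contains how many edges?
41 (Each of the 6 component trees on V_i vertices has V_i - 1 edges; summing gives V - C = 47 - 6 = 41)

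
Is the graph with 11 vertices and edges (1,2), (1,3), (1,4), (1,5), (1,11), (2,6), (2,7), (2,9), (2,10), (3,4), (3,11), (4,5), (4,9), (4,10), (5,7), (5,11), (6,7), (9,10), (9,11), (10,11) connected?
No, it has 2 components: {1, 2, 3, 4, 5, 6, 7, 9, 10, 11}, {8}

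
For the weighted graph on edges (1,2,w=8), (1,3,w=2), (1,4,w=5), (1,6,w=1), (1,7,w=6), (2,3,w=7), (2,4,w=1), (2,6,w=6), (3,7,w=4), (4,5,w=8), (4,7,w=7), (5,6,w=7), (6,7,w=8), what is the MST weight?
20 (MST edges: (1,3,w=2), (1,4,w=5), (1,6,w=1), (2,4,w=1), (3,7,w=4), (5,6,w=7); sum of weights 2 + 5 + 1 + 1 + 4 + 7 = 20)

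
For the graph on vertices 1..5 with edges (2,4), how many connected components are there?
4 (components: {1}, {2, 4}, {3}, {5})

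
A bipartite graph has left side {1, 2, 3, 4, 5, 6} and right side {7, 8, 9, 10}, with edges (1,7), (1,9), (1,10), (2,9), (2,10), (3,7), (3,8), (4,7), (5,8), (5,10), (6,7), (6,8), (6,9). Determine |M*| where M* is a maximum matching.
4 (matching: (1,10), (2,9), (3,8), (4,7); upper bound min(|L|,|R|) = min(6,4) = 4)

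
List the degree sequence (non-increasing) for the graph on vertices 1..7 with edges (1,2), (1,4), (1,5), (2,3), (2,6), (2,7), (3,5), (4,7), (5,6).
[4, 3, 3, 2, 2, 2, 2] (degrees: deg(1)=3, deg(2)=4, deg(3)=2, deg(4)=2, deg(5)=3, deg(6)=2, deg(7)=2)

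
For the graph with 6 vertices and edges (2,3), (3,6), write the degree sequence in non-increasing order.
[2, 1, 1, 0, 0, 0] (degrees: deg(1)=0, deg(2)=1, deg(3)=2, deg(4)=0, deg(5)=0, deg(6)=1)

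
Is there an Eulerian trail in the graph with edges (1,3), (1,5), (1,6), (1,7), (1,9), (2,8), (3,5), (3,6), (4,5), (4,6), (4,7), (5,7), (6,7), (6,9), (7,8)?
No (6 vertices have odd degree: {1, 2, 3, 4, 6, 7}; Eulerian path requires 0 or 2)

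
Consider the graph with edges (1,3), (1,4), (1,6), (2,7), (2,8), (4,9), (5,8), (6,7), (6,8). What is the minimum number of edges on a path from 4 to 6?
2 (path: 4 -> 1 -> 6, 2 edges)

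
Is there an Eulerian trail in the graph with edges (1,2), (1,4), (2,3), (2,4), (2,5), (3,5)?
Yes — and in fact it has an Eulerian circuit (the graph is connected and all 5 vertices have even degree)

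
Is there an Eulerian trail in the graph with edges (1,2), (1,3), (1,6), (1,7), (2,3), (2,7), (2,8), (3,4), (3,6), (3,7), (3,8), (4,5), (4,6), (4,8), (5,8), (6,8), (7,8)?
Yes — and in fact it has an Eulerian circuit (the graph is connected and all 8 vertices have even degree)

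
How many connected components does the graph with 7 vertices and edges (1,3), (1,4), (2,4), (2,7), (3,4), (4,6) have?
2 (components: {1, 2, 3, 4, 6, 7}, {5})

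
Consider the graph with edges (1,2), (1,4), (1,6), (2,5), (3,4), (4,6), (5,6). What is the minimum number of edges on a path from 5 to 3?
3 (path: 5 -> 6 -> 4 -> 3, 3 edges)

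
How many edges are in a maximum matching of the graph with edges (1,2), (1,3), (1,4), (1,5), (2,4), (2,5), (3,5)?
2 (matching: (2,4), (3,5); upper bound floor(n/2) = floor(5/2) = 2)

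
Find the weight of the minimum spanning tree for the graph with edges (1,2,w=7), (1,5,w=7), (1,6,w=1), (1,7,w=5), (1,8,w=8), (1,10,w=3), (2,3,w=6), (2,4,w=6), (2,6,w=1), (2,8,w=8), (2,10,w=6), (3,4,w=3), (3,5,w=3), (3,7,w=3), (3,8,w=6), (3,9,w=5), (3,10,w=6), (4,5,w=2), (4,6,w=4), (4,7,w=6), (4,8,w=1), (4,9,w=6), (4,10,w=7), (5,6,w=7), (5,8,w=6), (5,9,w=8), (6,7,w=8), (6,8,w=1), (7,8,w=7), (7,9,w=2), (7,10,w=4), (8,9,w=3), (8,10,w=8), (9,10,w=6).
17 (MST edges: (1,6,w=1), (1,10,w=3), (2,6,w=1), (3,4,w=3), (3,7,w=3), (4,5,w=2), (4,8,w=1), (6,8,w=1), (7,9,w=2); sum of weights 1 + 3 + 1 + 3 + 3 + 2 + 1 + 1 + 2 = 17)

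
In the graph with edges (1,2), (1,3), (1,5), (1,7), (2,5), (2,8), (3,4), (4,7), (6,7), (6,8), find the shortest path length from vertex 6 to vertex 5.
3 (path: 6 -> 7 -> 1 -> 5, 3 edges)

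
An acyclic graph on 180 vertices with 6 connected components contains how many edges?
174 (Each of the 6 component trees on V_i vertices has V_i - 1 edges; summing gives V - C = 180 - 6 = 174)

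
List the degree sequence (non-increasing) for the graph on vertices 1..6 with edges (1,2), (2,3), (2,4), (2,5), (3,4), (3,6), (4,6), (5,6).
[4, 3, 3, 3, 2, 1] (degrees: deg(1)=1, deg(2)=4, deg(3)=3, deg(4)=3, deg(5)=2, deg(6)=3)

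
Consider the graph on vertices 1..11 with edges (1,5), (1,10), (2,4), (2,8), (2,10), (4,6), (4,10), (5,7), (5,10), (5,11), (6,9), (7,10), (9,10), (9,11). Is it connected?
No, it has 2 components: {1, 2, 4, 5, 6, 7, 8, 9, 10, 11}, {3}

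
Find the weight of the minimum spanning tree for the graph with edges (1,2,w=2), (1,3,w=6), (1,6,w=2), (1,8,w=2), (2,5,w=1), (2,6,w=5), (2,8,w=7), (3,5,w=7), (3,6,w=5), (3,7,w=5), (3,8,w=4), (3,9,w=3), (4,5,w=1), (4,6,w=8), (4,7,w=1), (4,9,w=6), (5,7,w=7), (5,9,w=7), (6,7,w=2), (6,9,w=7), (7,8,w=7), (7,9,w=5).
16 (MST edges: (1,2,w=2), (1,6,w=2), (1,8,w=2), (2,5,w=1), (3,8,w=4), (3,9,w=3), (4,5,w=1), (4,7,w=1); sum of weights 2 + 2 + 2 + 1 + 4 + 3 + 1 + 1 = 16)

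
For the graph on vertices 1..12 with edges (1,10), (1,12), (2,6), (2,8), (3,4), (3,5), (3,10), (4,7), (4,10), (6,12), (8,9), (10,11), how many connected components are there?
1 (components: {1, 2, 3, 4, 5, 6, 7, 8, 9, 10, 11, 12})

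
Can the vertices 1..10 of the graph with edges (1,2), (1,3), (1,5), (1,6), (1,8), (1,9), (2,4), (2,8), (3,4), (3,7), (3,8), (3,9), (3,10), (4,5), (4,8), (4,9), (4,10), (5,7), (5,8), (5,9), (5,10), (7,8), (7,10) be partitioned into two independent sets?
No (odd cycle of length 3: 8 -> 1 -> 2 -> 8)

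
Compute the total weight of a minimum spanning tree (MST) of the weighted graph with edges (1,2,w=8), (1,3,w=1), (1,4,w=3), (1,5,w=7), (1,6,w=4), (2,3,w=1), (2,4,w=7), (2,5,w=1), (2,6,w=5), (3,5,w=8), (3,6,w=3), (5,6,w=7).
9 (MST edges: (1,3,w=1), (1,4,w=3), (2,3,w=1), (2,5,w=1), (3,6,w=3); sum of weights 1 + 3 + 1 + 1 + 3 = 9)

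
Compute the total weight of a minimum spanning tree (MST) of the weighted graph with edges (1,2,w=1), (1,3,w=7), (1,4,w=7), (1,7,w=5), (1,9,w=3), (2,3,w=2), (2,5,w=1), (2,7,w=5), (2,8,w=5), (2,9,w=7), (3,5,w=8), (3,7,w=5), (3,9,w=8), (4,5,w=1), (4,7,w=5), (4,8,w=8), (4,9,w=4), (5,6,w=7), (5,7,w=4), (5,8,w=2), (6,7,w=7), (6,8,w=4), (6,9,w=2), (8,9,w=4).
16 (MST edges: (1,2,w=1), (1,9,w=3), (2,3,w=2), (2,5,w=1), (4,5,w=1), (5,7,w=4), (5,8,w=2), (6,9,w=2); sum of weights 1 + 3 + 2 + 1 + 1 + 4 + 2 + 2 = 16)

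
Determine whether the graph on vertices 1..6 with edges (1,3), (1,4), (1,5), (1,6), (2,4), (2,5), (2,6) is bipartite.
Yes. Partition: {1, 2}, {3, 4, 5, 6}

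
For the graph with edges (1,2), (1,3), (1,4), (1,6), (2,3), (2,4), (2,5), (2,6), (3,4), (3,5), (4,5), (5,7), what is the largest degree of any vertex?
5 (attained at vertex 2)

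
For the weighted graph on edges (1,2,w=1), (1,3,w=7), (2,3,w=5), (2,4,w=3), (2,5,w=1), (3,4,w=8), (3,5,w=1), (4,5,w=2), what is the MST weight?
5 (MST edges: (1,2,w=1), (2,5,w=1), (3,5,w=1), (4,5,w=2); sum of weights 1 + 1 + 1 + 2 = 5)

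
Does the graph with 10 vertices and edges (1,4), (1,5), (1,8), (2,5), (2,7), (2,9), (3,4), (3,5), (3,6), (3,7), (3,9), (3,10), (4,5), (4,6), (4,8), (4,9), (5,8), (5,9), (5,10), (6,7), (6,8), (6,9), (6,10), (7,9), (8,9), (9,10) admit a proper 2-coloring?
No (odd cycle of length 3: 5 -> 1 -> 4 -> 5)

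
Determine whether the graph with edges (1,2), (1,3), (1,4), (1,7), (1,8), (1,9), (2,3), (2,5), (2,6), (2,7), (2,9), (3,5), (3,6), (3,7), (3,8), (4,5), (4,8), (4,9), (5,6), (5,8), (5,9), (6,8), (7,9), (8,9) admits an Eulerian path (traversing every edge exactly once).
Yes — and in fact it has an Eulerian circuit (the graph is connected and all 9 vertices have even degree)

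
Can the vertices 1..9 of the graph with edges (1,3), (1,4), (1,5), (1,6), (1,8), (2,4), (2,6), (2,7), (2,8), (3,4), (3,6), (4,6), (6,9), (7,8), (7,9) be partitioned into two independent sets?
No (odd cycle of length 3: 4 -> 1 -> 6 -> 4)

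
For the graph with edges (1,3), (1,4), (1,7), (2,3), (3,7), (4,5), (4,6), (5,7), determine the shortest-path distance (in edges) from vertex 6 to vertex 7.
3 (path: 6 -> 4 -> 1 -> 7, 3 edges)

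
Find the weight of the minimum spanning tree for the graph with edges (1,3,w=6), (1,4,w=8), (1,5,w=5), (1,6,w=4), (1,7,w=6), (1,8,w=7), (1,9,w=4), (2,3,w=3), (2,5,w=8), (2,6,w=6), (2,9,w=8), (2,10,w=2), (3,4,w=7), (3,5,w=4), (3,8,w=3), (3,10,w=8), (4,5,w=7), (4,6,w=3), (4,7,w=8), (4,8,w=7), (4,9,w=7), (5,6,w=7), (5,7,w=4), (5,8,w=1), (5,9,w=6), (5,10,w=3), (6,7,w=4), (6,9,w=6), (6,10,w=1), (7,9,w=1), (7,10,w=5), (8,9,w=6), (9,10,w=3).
21 (MST edges: (1,6,w=4), (2,3,w=3), (2,10,w=2), (3,8,w=3), (4,6,w=3), (5,8,w=1), (6,10,w=1), (7,9,w=1), (9,10,w=3); sum of weights 4 + 3 + 2 + 3 + 3 + 1 + 1 + 1 + 3 = 21)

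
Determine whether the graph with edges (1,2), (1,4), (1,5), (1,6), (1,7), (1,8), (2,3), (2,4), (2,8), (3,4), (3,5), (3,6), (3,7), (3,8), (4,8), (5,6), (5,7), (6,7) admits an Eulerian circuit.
Yes (the graph is connected and all 8 vertices have even degree)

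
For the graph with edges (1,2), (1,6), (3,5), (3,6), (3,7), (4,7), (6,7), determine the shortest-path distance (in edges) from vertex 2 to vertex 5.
4 (path: 2 -> 1 -> 6 -> 3 -> 5, 4 edges)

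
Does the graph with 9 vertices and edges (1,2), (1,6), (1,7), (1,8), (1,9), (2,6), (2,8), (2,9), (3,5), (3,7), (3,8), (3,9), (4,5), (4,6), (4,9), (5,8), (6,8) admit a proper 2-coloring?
No (odd cycle of length 3: 8 -> 1 -> 6 -> 8)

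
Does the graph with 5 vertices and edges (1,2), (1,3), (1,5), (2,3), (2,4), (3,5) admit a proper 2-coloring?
No (odd cycle of length 3: 5 -> 1 -> 3 -> 5)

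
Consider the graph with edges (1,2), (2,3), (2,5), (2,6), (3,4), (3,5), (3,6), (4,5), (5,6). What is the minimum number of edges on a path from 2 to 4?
2 (path: 2 -> 5 -> 4, 2 edges)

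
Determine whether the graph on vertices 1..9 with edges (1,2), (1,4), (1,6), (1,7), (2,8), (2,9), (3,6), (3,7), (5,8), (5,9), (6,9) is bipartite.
Yes. Partition: {1, 3, 8, 9}, {2, 4, 5, 6, 7}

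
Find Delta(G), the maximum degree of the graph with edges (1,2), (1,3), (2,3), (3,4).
3 (attained at vertex 3)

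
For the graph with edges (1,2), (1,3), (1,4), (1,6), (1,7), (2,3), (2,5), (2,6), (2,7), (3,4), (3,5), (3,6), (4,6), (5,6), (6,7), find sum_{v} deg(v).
30 (handshake: sum of degrees = 2|E| = 2 x 15 = 30)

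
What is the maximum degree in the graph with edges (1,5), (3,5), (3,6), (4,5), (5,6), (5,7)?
5 (attained at vertex 5)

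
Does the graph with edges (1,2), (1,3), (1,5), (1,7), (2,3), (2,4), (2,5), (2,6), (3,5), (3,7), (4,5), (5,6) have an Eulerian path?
Yes (the graph is connected and exactly 2 vertices have odd degree: {2, 5}; any Eulerian path must start and end at those)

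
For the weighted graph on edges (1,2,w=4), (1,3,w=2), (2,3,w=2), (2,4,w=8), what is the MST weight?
12 (MST edges: (1,3,w=2), (2,3,w=2), (2,4,w=8); sum of weights 2 + 2 + 8 = 12)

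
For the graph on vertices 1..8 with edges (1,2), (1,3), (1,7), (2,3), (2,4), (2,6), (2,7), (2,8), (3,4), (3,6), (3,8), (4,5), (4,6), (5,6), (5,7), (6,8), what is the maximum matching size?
4 (matching: (1,7), (2,3), (4,5), (6,8); upper bound floor(n/2) = floor(8/2) = 4)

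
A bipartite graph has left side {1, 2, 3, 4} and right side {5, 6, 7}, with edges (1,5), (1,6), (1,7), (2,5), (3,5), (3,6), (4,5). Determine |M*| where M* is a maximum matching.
3 (matching: (1,7), (2,5), (3,6); upper bound min(|L|,|R|) = min(4,3) = 3)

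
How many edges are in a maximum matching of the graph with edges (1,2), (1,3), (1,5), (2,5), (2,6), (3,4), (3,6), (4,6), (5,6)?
3 (matching: (1,2), (3,4), (5,6); upper bound floor(n/2) = floor(6/2) = 3)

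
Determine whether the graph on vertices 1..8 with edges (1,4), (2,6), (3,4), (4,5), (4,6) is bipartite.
Yes. Partition: {1, 3, 5, 6, 7, 8}, {2, 4}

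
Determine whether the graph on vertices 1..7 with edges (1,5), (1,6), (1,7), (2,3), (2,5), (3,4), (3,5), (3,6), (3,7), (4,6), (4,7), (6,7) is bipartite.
No (odd cycle of length 3: 7 -> 1 -> 6 -> 7)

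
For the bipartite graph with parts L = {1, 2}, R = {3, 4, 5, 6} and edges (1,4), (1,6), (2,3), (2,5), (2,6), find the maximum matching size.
2 (matching: (1,6), (2,5); upper bound min(|L|,|R|) = min(2,4) = 2)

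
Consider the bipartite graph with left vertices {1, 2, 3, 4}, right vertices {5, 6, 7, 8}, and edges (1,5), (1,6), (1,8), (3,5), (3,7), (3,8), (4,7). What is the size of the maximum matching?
3 (matching: (1,6), (3,8), (4,7); upper bound min(|L|,|R|) = min(4,4) = 4)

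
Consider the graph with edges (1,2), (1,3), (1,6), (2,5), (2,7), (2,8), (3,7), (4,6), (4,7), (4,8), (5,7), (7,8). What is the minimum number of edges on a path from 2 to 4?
2 (path: 2 -> 8 -> 4, 2 edges)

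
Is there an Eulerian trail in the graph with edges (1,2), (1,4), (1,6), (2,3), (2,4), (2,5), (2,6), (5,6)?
No (4 vertices have odd degree: {1, 2, 3, 6}; Eulerian path requires 0 or 2)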